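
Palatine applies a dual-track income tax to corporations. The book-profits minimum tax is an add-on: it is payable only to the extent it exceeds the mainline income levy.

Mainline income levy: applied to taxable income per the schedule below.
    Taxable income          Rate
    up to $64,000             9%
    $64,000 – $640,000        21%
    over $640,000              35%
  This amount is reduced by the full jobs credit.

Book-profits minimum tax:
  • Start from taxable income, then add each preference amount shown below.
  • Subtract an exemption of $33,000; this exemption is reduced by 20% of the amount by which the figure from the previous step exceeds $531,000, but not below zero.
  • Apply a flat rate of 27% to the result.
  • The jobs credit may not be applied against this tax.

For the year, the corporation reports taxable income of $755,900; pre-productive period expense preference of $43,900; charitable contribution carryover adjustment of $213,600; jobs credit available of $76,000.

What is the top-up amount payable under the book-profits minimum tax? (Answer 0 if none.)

$182,333

Mainline income levy:
  $64,000 × 9% = $5,760
  $576,000 × 21% = $120,960
  $115,900 × 35% = $40,565
  → $167,285
  Less jobs credit $76,000 → $91,285

Book-profits minimum tax:
  Adjusted income: $755,900 + $43,900 + $213,600 = $1,013,400
  Exemption: 20% × ($1,013,400 − $531,000) = $96,480 ≥ $33,000, so the exemption is fully phased out
  Base: $1,013,400 − $0 = $1,013,400
  $1,013,400 × 27% = $273,618

Excess of book-profits minimum tax over mainline income levy: $273,618 − $91,285 = $182,333.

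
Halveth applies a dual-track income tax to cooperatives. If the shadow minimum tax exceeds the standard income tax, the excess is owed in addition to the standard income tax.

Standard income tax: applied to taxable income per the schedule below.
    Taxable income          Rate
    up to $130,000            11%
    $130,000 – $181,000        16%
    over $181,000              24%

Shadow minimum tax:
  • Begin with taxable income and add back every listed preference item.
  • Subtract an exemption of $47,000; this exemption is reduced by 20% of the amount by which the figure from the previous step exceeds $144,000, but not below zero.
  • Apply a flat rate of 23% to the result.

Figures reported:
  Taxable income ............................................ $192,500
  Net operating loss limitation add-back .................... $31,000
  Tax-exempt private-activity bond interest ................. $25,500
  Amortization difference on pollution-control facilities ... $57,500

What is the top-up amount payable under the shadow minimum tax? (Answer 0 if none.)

$41,940

Shadow minimum tax:
  Adjusted income: $192,500 + $31,000 + $25,500 + $57,500 = $306,500
  Exemption: $47,000 − 20% × ($306,500 − $144,000) = $47,000 − $32,500 = $14,500
  Base: $306,500 − $14,500 = $292,000
  $292,000 × 23% = $67,160

Standard income tax:
  $130,000 × 11% = $14,300
  $51,000 × 16% = $8,160
  $11,500 × 24% = $2,760
  → $25,220

Excess of shadow minimum tax over standard income tax: $67,160 − $25,220 = $41,940.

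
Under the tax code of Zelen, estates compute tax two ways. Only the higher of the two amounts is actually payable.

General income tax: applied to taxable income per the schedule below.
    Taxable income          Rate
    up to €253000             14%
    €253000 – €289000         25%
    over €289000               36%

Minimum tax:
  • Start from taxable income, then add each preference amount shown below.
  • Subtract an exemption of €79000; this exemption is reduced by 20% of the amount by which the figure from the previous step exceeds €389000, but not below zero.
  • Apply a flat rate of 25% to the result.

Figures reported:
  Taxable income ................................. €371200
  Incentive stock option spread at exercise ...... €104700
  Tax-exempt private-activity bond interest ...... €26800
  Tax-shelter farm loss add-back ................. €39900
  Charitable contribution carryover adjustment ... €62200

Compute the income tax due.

€142240

General income tax:
  €253000 × 14% = €35420
  €36000 × 25% = €9000
  €82200 × 36% = €29592
  → €74012

Minimum tax:
  Adjusted income: €371200 + €104700 + €26800 + €39900 + €62200 = €604800
  Exemption: €79000 − 20% × (€604800 − €389000) = €79000 − €43160 = €35840
  Base: €604800 − €35840 = €568960
  €568960 × 25% = €142240

€142240 > €74012, so the minimum tax is the binding amount.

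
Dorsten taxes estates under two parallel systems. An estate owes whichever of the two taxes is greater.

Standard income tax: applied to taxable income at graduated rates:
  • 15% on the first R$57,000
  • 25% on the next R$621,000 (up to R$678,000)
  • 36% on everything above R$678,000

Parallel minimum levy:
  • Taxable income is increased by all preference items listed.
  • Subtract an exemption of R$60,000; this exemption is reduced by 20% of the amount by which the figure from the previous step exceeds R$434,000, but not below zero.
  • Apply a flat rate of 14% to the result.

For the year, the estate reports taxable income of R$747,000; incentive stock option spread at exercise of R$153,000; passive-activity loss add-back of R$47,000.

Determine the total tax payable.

R$188,640

Standard income tax:
  R$57,000 × 15% = R$8,550
  R$621,000 × 25% = R$155,250
  R$69,000 × 36% = R$24,840
  → R$188,640

Parallel minimum levy:
  Adjusted income: R$747,000 + R$153,000 + R$47,000 = R$947,000
  Exemption: 20% × (R$947,000 − R$434,000) = R$102,600 ≥ R$60,000, so the exemption is fully phased out
  Base: R$947,000 − R$0 = R$947,000
  R$947,000 × 14% = R$132,580

R$188,640 > R$132,580, so the standard income tax governs.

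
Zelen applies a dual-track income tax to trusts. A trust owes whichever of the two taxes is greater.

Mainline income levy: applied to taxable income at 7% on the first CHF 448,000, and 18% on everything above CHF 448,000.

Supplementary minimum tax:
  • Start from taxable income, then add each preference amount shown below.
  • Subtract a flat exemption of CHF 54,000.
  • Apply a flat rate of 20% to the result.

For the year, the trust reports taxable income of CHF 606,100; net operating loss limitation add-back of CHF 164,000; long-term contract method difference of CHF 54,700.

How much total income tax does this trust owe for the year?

CHF 154,160

Mainline income levy:
  CHF 448,000 × 7% = CHF 31,360
  CHF 158,100 × 18% = CHF 28,458
  → CHF 59,818

Supplementary minimum tax:
  Adjusted income: CHF 606,100 + CHF 164,000 + CHF 54,700 = CHF 824,800
  Less exemption CHF 54,000 → base CHF 770,800
  CHF 770,800 × 20% = CHF 154,160

CHF 154,160 > CHF 59,818, so the supplementary minimum tax is the binding amount.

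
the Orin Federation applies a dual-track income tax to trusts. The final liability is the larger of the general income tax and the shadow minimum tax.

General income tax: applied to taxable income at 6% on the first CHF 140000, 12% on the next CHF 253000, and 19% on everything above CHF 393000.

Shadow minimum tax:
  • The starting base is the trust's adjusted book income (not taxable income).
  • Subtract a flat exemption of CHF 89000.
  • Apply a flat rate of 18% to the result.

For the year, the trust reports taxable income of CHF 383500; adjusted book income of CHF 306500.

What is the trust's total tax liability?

CHF 39150

General income tax:
  CHF 140000 × 6% = CHF 8400
  CHF 243500 × 12% = CHF 29220
  → CHF 37620

Shadow minimum tax:
  Base (adjusted book income): CHF 306500
  Less exemption CHF 89000 → base CHF 217500
  CHF 217500 × 18% = CHF 39150

CHF 39150 > CHF 37620, so the shadow minimum tax is the binding amount.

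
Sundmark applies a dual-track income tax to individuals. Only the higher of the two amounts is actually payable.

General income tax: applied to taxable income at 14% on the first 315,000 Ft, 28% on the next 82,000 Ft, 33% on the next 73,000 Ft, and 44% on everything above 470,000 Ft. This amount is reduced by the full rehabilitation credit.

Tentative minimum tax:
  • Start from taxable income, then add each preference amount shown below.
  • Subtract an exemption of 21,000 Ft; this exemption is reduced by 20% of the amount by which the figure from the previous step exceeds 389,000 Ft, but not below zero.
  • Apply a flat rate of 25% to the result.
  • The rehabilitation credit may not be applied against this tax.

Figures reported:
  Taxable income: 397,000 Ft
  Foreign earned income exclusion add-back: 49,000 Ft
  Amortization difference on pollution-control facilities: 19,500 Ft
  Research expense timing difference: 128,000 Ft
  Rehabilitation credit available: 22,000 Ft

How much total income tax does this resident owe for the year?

General income tax:
  315,000 Ft × 14% = 44,100 Ft
  82,000 Ft × 28% = 22,960 Ft
  → 67,060 Ft
  Less rehabilitation credit 22,000 Ft → 45,060 Ft

Tentative minimum tax:
  Adjusted income: 397,000 Ft + 49,000 Ft + 19,500 Ft + 128,000 Ft = 593,500 Ft
  Exemption: 20% × (593,500 Ft − 389,000 Ft) = 40,900 Ft ≥ 21,000 Ft, so the exemption is fully phased out
  Base: 593,500 Ft − 0 Ft = 593,500 Ft
  593,500 Ft × 25% = 148,375 Ft

148,375 Ft > 45,060 Ft, so the tentative minimum tax is the binding amount.

148,375 Ft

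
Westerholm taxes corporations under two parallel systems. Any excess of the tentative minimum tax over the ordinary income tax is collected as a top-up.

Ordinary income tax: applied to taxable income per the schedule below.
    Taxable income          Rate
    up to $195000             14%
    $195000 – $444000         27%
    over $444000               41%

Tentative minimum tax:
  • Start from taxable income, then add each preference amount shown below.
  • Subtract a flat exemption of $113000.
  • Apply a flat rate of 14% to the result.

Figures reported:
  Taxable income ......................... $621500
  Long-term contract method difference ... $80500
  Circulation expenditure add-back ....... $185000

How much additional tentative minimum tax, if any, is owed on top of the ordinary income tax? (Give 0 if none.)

$0

Ordinary income tax:
  $195000 × 14% = $27300
  $249000 × 27% = $67230
  $177500 × 41% = $72775
  → $167305

Tentative minimum tax:
  Adjusted income: $621500 + $80500 + $185000 = $887000
  Less exemption $113000 → base $774000
  $774000 × 14% = $108360

$108360 ≤ $167305, so no add-on is due.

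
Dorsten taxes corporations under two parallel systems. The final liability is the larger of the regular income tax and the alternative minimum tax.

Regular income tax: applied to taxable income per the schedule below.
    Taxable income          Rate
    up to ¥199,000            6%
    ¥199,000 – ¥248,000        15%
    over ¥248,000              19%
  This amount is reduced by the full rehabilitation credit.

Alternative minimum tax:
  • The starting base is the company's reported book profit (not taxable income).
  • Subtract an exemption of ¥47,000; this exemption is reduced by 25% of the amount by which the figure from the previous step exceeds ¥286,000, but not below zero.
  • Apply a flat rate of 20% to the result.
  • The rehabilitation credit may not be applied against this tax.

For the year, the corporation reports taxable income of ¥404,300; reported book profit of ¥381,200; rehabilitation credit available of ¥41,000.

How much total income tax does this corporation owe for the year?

¥71,600

Regular income tax:
  ¥199,000 × 6% = ¥11,940
  ¥49,000 × 15% = ¥7,350
  ¥156,300 × 19% = ¥29,697
  → ¥48,987
  Less rehabilitation credit ¥41,000 → ¥7,987

Alternative minimum tax:
  Base (reported book profit): ¥381,200
  Exemption: ¥47,000 − 25% × (¥381,200 − ¥286,000) = ¥47,000 − ¥23,800 = ¥23,200
  Base: ¥381,200 − ¥23,200 = ¥358,000
  ¥358,000 × 20% = ¥71,600

¥71,600 > ¥7,987, so the alternative minimum tax is the binding amount.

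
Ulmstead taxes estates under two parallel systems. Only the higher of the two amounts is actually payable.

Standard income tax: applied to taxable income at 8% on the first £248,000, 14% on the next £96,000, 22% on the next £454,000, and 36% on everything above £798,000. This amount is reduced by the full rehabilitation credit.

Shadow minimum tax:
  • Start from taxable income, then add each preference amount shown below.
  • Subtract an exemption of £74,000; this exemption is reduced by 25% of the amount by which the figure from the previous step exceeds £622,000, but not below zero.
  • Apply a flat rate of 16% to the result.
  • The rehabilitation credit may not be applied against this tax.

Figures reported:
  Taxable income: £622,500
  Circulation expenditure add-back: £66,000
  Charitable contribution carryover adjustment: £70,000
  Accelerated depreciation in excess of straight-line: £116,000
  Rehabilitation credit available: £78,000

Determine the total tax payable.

Shadow minimum tax:
  Adjusted income: £622,500 + £66,000 + £70,000 + £116,000 = £874,500
  Exemption: £74,000 − 25% × (£874,500 − £622,000) = £74,000 − £63,125 = £10,875
  Base: £874,500 − £10,875 = £863,625
  £863,625 × 16% = £138,180

Standard income tax:
  £248,000 × 8% = £19,840
  £96,000 × 14% = £13,440
  £278,500 × 22% = £61,270
  → £94,550
  Less rehabilitation credit £78,000 → £16,550

£138,180 > £16,550, so the shadow minimum tax is the binding amount.

£138,180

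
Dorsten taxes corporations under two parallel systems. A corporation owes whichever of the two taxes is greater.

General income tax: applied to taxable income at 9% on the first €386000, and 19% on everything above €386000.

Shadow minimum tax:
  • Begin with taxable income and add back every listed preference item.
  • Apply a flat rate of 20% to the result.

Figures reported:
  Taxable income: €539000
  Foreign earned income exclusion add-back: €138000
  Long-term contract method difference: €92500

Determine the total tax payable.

€153900

Shadow minimum tax:
  Adjusted income: €539000 + €138000 + €92500 = €769500
  €769500 × 20% = €153900

General income tax:
  €386000 × 9% = €34740
  €153000 × 19% = €29070
  → €63810

€153900 > €63810, so the shadow minimum tax is the binding amount.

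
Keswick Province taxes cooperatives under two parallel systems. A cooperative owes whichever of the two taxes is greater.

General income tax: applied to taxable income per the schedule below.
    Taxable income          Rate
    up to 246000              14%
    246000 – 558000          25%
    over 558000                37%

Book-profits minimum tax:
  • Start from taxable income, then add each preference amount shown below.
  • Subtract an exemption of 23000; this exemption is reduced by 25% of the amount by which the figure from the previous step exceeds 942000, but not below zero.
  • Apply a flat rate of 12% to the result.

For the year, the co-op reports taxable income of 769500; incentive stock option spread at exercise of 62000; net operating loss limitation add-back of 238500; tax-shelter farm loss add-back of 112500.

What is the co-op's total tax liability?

Book-profits minimum tax:
  Adjusted income: 769500 + 62000 + 238500 + 112500 = 1182500
  Exemption: 25% × (1182500 − 942000) = 60125 ≥ 23000, so the exemption is fully phased out
  Base: 1182500 − 0 = 1182500
  1182500 × 12% = 141900

General income tax:
  246000 × 14% = 34440
  312000 × 25% = 78000
  211500 × 37% = 78255
  → 190695

190695 > 141900, so the general income tax governs.

190695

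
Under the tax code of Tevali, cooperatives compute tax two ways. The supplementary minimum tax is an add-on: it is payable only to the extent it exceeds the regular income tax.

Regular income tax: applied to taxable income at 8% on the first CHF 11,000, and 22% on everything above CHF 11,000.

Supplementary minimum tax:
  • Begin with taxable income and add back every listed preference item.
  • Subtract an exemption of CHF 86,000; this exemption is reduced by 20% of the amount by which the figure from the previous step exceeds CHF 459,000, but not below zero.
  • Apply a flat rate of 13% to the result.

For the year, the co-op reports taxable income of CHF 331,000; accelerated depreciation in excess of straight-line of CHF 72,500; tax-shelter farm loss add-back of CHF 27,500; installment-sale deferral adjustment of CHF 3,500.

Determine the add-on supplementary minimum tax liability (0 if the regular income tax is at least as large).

CHF 0

Supplementary minimum tax:
  Adjusted income: CHF 331,000 + CHF 72,500 + CHF 27,500 + CHF 3,500 = CHF 434,500
  Exemption: CHF 434,500 ≤ CHF 459,000, so full CHF 86,000 applies
  Base: CHF 434,500 − CHF 86,000 = CHF 348,500
  CHF 348,500 × 13% = CHF 45,305

Regular income tax:
  CHF 11,000 × 8% = CHF 880
  CHF 320,000 × 22% = CHF 70,400
  → CHF 71,280

CHF 45,305 ≤ CHF 71,280, so no add-on is due.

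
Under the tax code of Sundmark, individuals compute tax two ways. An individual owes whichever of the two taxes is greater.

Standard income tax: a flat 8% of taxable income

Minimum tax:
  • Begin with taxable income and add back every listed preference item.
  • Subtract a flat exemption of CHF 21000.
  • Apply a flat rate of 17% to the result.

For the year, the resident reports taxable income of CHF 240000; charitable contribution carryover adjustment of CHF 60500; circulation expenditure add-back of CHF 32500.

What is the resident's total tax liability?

CHF 53040

Standard income tax:
  CHF 240000 × 8% = CHF 19200

Minimum tax:
  Adjusted income: CHF 240000 + CHF 60500 + CHF 32500 = CHF 333000
  Less exemption CHF 21000 → base CHF 312000
  CHF 312000 × 17% = CHF 53040

CHF 53040 > CHF 19200, so the minimum tax is the binding amount.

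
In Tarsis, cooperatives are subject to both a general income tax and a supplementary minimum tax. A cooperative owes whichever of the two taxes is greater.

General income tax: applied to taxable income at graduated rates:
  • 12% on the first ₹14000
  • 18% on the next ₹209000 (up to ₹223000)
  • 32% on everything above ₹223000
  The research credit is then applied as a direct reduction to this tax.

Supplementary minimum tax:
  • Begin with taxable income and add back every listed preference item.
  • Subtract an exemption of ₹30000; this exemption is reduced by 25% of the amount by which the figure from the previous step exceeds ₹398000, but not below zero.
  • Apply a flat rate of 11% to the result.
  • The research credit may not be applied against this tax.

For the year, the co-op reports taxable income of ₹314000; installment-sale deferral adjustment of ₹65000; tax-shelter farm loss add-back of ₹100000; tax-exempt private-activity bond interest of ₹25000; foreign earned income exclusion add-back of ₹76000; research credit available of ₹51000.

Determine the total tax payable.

General income tax:
  ₹14000 × 12% = ₹1680
  ₹209000 × 18% = ₹37620
  ₹91000 × 32% = ₹29120
  → ₹68420
  Less research credit ₹51000 → ₹17420

Supplementary minimum tax:
  Adjusted income: ₹314000 + ₹65000 + ₹100000 + ₹25000 + ₹76000 = ₹580000
  Exemption: 25% × (₹580000 − ₹398000) = ₹45500 ≥ ₹30000, so the exemption is fully phased out
  Base: ₹580000 − ₹0 = ₹580000
  ₹580000 × 11% = ₹63800

₹63800 > ₹17420, so the supplementary minimum tax is the binding amount.

₹63800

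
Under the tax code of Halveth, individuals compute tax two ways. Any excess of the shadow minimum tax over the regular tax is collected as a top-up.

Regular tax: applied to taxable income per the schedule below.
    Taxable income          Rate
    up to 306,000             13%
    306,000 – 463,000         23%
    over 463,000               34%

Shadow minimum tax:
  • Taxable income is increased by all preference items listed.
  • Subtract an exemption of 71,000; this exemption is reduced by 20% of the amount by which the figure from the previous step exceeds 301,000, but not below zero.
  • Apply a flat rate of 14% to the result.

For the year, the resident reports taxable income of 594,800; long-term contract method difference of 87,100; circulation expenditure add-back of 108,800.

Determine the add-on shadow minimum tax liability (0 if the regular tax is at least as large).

Shadow minimum tax:
  Adjusted income: 594,800 + 87,100 + 108,800 = 790,700
  Exemption: 20% × (790,700 − 301,000) = 97,940 ≥ 71,000, so the exemption is fully phased out
  Base: 790,700 − 0 = 790,700
  790,700 × 14% = 110,698

Regular tax:
  306,000 × 13% = 39,780
  157,000 × 23% = 36,110
  131,800 × 34% = 44,812
  → 120,702

110,698 ≤ 120,702, so no add-on is due.

0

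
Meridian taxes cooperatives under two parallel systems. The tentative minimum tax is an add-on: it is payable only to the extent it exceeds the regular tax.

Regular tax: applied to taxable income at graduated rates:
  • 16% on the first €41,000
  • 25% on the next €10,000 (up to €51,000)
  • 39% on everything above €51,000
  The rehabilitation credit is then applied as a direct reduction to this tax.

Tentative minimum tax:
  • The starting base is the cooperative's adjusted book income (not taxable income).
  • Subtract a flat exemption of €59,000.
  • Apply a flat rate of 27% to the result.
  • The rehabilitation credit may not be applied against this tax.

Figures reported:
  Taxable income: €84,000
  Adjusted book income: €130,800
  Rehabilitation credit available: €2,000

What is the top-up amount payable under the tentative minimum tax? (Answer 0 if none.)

Tentative minimum tax:
  Base (adjusted book income): €130,800
  Less exemption €59,000 → base €71,800
  €71,800 × 27% = €19,386

Regular tax:
  €41,000 × 16% = €6,560
  €10,000 × 25% = €2,500
  €33,000 × 39% = €12,870
  → €21,930
  Less rehabilitation credit €2,000 → €19,930

€19,386 ≤ €19,930, so no add-on is due.

€0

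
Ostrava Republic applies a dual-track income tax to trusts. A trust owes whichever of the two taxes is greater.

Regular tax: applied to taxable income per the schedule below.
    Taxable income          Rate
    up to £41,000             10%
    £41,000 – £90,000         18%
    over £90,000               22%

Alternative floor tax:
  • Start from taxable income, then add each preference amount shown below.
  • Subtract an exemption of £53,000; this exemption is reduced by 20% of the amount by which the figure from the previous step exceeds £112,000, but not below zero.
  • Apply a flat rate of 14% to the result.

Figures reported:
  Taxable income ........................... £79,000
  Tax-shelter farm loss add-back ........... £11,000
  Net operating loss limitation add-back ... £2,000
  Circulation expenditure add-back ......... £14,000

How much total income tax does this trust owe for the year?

£10,940

Alternative floor tax:
  Adjusted income: £79,000 + £11,000 + £2,000 + £14,000 = £106,000
  Exemption: £106,000 ≤ £112,000, so full £53,000 applies
  Base: £106,000 − £53,000 = £53,000
  £53,000 × 14% = £7,420

Regular tax:
  £41,000 × 10% = £4,100
  £38,000 × 18% = £6,840
  → £10,940

£10,940 > £7,420, so the regular tax governs.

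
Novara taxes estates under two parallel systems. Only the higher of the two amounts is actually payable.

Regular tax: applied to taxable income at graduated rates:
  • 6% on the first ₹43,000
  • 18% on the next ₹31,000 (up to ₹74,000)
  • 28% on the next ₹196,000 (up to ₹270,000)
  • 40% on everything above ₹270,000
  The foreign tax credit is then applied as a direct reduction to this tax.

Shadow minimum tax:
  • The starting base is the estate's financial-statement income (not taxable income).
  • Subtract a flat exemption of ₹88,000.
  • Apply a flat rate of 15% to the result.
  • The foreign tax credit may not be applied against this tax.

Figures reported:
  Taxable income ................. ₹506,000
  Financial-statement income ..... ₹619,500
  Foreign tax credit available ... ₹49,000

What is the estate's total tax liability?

₹108,440

Shadow minimum tax:
  Base (financial-statement income): ₹619,500
  Less exemption ₹88,000 → base ₹531,500
  ₹531,500 × 15% = ₹79,725

Regular tax:
  ₹43,000 × 6% = ₹2,580
  ₹31,000 × 18% = ₹5,580
  ₹196,000 × 28% = ₹54,880
  ₹236,000 × 40% = ₹94,400
  → ₹157,440
  Less foreign tax credit ₹49,000 → ₹108,440

₹108,440 > ₹79,725, so the regular tax governs.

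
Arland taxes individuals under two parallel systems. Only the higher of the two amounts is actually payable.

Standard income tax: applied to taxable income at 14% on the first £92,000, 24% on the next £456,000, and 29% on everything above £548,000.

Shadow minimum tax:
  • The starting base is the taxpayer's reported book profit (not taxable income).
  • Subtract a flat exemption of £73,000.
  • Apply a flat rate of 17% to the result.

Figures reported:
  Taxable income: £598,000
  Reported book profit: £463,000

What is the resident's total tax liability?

£136,820

Shadow minimum tax:
  Base (reported book profit): £463,000
  Less exemption £73,000 → base £390,000
  £390,000 × 17% = £66,300

Standard income tax:
  £92,000 × 14% = £12,880
  £456,000 × 24% = £109,440
  £50,000 × 29% = £14,500
  → £136,820

£136,820 > £66,300, so the standard income tax governs.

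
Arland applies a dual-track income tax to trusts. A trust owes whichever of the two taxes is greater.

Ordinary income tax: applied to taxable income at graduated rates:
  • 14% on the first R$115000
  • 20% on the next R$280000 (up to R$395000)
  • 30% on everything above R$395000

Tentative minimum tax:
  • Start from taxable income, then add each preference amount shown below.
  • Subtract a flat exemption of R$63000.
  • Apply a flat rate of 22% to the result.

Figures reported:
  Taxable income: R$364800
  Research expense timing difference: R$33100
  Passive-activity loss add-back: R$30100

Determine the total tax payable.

Tentative minimum tax:
  Adjusted income: R$364800 + R$33100 + R$30100 = R$428000
  Less exemption R$63000 → base R$365000
  R$365000 × 22% = R$80300

Ordinary income tax:
  R$115000 × 14% = R$16100
  R$249800 × 20% = R$49960
  → R$66060

R$80300 > R$66060, so the tentative minimum tax is the binding amount.

R$80300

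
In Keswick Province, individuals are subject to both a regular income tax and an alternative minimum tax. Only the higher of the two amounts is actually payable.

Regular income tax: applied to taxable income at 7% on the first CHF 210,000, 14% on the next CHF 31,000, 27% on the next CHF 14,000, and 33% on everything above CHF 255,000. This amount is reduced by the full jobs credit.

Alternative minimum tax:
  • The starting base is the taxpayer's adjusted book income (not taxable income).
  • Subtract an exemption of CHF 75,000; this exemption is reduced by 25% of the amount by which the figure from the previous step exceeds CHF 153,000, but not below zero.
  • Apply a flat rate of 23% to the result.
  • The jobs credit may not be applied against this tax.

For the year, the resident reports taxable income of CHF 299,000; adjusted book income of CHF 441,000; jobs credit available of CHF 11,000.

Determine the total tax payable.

Regular income tax:
  CHF 210,000 × 7% = CHF 14,700
  CHF 31,000 × 14% = CHF 4,340
  CHF 14,000 × 27% = CHF 3,780
  CHF 44,000 × 33% = CHF 14,520
  → CHF 37,340
  Less jobs credit CHF 11,000 → CHF 26,340

Alternative minimum tax:
  Base (adjusted book income): CHF 441,000
  Exemption: CHF 75,000 − 25% × (CHF 441,000 − CHF 153,000) = CHF 75,000 − CHF 72,000 = CHF 3,000
  Base: CHF 441,000 − CHF 3,000 = CHF 438,000
  CHF 438,000 × 23% = CHF 100,740

CHF 100,740 > CHF 26,340, so the alternative minimum tax is the binding amount.

CHF 100,740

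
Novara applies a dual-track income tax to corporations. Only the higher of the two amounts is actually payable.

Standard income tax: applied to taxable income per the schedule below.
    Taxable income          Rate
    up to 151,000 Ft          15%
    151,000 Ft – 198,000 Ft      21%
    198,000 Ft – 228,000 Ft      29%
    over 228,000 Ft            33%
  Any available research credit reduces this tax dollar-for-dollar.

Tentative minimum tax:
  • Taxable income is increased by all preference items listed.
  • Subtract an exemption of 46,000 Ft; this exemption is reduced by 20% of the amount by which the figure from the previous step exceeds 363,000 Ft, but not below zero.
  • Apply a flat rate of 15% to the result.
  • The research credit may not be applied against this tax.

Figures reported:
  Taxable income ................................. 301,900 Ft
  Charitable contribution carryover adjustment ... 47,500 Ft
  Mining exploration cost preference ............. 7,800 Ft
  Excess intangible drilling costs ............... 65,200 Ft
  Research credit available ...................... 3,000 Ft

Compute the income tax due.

Standard income tax:
  151,000 Ft × 15% = 22,650 Ft
  47,000 Ft × 21% = 9,870 Ft
  30,000 Ft × 29% = 8,700 Ft
  73,900 Ft × 33% = 24,387 Ft
  → 65,607 Ft
  Less research credit 3,000 Ft → 62,607 Ft

Tentative minimum tax:
  Adjusted income: 301,900 Ft + 47,500 Ft + 7,800 Ft + 65,200 Ft = 422,400 Ft
  Exemption: 46,000 Ft − 20% × (422,400 Ft − 363,000 Ft) = 46,000 Ft − 11,880 Ft = 34,120 Ft
  Base: 422,400 Ft − 34,120 Ft = 388,280 Ft
  388,280 Ft × 15% = 58,242 Ft

62,607 Ft > 58,242 Ft, so the standard income tax governs.

62,607 Ft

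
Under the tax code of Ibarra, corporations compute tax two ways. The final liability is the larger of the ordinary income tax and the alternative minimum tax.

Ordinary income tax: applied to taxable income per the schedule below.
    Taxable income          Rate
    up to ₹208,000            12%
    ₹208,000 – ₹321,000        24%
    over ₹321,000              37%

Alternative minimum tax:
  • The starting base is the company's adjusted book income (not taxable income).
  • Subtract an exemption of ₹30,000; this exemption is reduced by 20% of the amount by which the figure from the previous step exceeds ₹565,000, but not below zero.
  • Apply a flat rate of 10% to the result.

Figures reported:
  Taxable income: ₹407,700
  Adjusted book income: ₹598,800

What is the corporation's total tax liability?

₹84,159

Ordinary income tax:
  ₹208,000 × 12% = ₹24,960
  ₹113,000 × 24% = ₹27,120
  ₹86,700 × 37% = ₹32,079
  → ₹84,159

Alternative minimum tax:
  Base (adjusted book income): ₹598,800
  Exemption: ₹30,000 − 20% × (₹598,800 − ₹565,000) = ₹30,000 − ₹6,760 = ₹23,240
  Base: ₹598,800 − ₹23,240 = ₹575,560
  ₹575,560 × 10% = ₹57,556

₹84,159 > ₹57,556, so the ordinary income tax governs.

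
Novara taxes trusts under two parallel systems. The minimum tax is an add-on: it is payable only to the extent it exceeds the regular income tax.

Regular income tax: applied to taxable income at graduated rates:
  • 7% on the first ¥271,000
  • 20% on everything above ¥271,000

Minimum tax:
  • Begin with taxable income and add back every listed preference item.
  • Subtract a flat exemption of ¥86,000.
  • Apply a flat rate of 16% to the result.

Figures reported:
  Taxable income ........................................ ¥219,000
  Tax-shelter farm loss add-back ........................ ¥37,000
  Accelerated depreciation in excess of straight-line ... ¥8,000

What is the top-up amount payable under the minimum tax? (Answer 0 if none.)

Regular income tax:
  ¥219,000 × 7% = ¥15,330

Minimum tax:
  Adjusted income: ¥219,000 + ¥37,000 + ¥8,000 = ¥264,000
  Less exemption ¥86,000 → base ¥178,000
  ¥178,000 × 16% = ¥28,480

Excess of minimum tax over regular income tax: ¥28,480 − ¥15,330 = ¥13,150.

¥13,150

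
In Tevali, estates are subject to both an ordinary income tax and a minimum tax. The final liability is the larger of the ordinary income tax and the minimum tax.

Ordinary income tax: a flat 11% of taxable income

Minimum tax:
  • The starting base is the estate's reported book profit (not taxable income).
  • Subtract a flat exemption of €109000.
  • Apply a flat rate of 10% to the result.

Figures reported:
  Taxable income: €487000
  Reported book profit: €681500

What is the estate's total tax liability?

€57250

Ordinary income tax:
  €487000 × 11% = €53570

Minimum tax:
  Base (reported book profit): €681500
  Less exemption €109000 → base €572500
  €572500 × 10% = €57250

€57250 > €53570, so the minimum tax is the binding amount.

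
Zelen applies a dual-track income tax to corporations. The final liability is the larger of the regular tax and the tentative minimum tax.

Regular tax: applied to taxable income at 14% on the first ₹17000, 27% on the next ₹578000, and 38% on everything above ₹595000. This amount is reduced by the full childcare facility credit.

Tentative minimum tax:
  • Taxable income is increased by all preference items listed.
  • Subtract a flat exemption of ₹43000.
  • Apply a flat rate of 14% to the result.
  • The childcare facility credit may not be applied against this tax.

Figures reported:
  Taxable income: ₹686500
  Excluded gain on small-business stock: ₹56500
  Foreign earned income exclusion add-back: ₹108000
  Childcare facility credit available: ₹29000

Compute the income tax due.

Regular tax:
  ₹17000 × 14% = ₹2380
  ₹578000 × 27% = ₹156060
  ₹91500 × 38% = ₹34770
  → ₹193210
  Less childcare facility credit ₹29000 → ₹164210

Tentative minimum tax:
  Adjusted income: ₹686500 + ₹56500 + ₹108000 = ₹851000
  Less exemption ₹43000 → base ₹808000
  ₹808000 × 14% = ₹113120

₹164210 > ₹113120, so the regular tax governs.

₹164210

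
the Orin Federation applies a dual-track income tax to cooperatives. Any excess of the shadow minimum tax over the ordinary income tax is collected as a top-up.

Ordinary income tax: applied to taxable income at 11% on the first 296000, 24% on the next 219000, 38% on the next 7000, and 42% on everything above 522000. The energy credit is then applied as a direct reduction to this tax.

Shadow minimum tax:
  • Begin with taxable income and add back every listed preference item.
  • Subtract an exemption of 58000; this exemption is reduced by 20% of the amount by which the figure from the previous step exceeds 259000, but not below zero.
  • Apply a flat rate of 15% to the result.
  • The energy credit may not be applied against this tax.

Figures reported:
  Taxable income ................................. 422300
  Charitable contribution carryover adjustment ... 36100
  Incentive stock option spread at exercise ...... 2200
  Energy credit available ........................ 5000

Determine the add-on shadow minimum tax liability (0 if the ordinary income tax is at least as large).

8566

Ordinary income tax:
  296000 × 11% = 32560
  126300 × 24% = 30312
  → 62872
  Less energy credit 5000 → 57872

Shadow minimum tax:
  Adjusted income: 422300 + 36100 + 2200 = 460600
  Exemption: 58000 − 20% × (460600 − 259000) = 58000 − 40320 = 17680
  Base: 460600 − 17680 = 442920
  442920 × 15% = 66438

Excess of shadow minimum tax over ordinary income tax: 66438 − 57872 = 8566.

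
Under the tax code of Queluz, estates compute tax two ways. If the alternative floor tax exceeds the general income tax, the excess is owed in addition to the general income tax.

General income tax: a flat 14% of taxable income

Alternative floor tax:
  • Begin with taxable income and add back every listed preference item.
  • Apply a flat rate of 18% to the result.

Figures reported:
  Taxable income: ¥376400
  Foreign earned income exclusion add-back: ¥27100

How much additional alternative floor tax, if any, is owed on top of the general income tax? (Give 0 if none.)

Alternative floor tax:
  Adjusted income: ¥376400 + ¥27100 = ¥403500
  ¥403500 × 18% = ¥72630

General income tax:
  ¥376400 × 14% = ¥52696

Excess of alternative floor tax over general income tax: ¥72630 − ¥52696 = ¥19934.

¥19934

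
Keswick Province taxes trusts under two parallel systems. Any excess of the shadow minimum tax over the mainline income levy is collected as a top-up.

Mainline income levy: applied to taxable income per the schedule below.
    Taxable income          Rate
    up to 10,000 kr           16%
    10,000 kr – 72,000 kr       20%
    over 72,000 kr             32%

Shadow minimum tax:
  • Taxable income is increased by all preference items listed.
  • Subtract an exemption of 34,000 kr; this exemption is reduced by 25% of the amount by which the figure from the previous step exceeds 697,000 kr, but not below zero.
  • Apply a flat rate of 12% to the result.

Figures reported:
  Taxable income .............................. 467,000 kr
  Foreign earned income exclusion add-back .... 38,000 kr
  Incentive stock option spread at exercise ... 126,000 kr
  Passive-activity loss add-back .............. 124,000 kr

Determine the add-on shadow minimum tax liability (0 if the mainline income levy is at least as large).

Shadow minimum tax:
  Adjusted income: 467,000 kr + 38,000 kr + 126,000 kr + 124,000 kr = 755,000 kr
  Exemption: 34,000 kr − 25% × (755,000 kr − 697,000 kr) = 34,000 kr − 14,500 kr = 19,500 kr
  Base: 755,000 kr − 19,500 kr = 735,500 kr
  735,500 kr × 12% = 88,260 kr

Mainline income levy:
  10,000 kr × 16% = 1,600 kr
  62,000 kr × 20% = 12,400 kr
  395,000 kr × 32% = 126,400 kr
  → 140,400 kr

88,260 kr ≤ 140,400 kr, so no add-on is due.

0 kr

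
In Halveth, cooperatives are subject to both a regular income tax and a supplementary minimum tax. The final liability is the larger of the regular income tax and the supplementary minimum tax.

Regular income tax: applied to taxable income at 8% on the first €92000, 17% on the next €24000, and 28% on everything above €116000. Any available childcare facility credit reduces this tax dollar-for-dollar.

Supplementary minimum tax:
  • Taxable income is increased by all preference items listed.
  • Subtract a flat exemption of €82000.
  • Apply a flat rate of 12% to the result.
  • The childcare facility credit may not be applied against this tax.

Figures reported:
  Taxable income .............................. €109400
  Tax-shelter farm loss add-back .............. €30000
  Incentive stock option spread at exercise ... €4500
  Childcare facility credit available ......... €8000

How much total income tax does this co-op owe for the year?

€7428

Supplementary minimum tax:
  Adjusted income: €109400 + €30000 + €4500 = €143900
  Less exemption €82000 → base €61900
  €61900 × 12% = €7428

Regular income tax:
  €92000 × 8% = €7360
  €17400 × 17% = €2958
  → €10318
  Less childcare facility credit €8000 → €2318

€7428 > €2318, so the supplementary minimum tax is the binding amount.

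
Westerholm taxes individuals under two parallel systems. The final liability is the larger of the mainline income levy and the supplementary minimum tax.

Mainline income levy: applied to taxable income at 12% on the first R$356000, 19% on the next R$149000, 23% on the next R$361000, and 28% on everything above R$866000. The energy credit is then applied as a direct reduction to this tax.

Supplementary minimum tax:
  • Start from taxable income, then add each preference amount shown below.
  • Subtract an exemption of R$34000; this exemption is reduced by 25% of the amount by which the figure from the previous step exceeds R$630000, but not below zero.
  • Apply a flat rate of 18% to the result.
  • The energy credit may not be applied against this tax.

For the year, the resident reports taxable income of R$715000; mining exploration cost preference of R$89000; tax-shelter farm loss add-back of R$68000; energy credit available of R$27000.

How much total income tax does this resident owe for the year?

Supplementary minimum tax:
  Adjusted income: R$715000 + R$89000 + R$68000 = R$872000
  Exemption: 25% × (R$872000 − R$630000) = R$60500 ≥ R$34000, so the exemption is fully phased out
  Base: R$872000 − R$0 = R$872000
  R$872000 × 18% = R$156960

Mainline income levy:
  R$356000 × 12% = R$42720
  R$149000 × 19% = R$28310
  R$210000 × 23% = R$48300
  → R$119330
  Less energy credit R$27000 → R$92330

R$156960 > R$92330, so the supplementary minimum tax is the binding amount.

R$156960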